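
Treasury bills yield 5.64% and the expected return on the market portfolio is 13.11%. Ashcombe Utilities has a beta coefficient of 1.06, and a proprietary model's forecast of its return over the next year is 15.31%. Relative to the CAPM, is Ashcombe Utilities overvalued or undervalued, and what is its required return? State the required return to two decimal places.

MRP = 13.11% − 5.64% = 7.47%
Required return = R_f + β·MRP = 5.64% + 1.06 × 7.47% = 13.56%
Forecast 15.31% > required 13.56% → the stock plots above the SML → undervalued.

Undervalued; required return 13.56%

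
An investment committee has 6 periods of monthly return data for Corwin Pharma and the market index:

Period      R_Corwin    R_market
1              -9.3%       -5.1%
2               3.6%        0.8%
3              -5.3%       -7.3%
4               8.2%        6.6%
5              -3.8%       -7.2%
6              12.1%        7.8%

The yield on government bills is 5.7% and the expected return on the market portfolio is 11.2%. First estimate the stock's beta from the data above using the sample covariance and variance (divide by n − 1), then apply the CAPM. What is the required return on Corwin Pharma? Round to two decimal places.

Mean R_i = (-9.3 + 3.6 − 5.3 + 8.2 − 3.8 + 12.1) / 6 = 0.9167%
Mean R_m = (-5.1 + 0.8 − 7.3 + 6.6 − 7.2 + 7.8) / 6 = -0.7333%
Σ(R_i − R̄_i)(R_m − R̄_m) = 268.8933  ⇒  Cov = 268.8933 / 5 = 53.7787
Σ(R_m − R̄_m)² = 232.9533  ⇒  Var(R_m) = 232.9533 / 5 = 46.5907
β = Cov / Var(R_m) = 53.7787 / 46.5907 = 1.1543
MRP = 11.2% − 5.7% = 5.50%
E(R) = R_f + β × MRP = 5.7% + 1.1543 × 5.5% = 12.05%

12.05%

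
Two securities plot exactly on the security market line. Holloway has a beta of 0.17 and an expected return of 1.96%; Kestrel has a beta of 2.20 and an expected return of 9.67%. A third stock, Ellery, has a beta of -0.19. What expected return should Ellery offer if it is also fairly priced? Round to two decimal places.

MRP (SML slope) = (9.67% − 1.96%) / (2.20 − 0.17) = 7.71% / 2.03 = 3.7980%
R_f (intercept) = 1.96% − 0.17 × 3.7980% = 1.3143%
E(R_Ellery) = R_f + β × MRP = 1.3143% + -0.19 × 3.7980% = 0.59%

0.59%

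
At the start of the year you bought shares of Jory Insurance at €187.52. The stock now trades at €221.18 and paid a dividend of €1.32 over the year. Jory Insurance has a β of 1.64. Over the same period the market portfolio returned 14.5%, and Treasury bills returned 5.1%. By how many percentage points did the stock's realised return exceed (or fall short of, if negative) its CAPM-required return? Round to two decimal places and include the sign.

Realised HPR = (P1 + D1 − P0) / P0 = (221.18 + 1.32 − 187.52) / 187.52 = 34.98 / 187.52 = 18.6540%
MRP = 14.5% − 5.1% = 9.40%
CAPM required = R_f + β·MRP = 5.1% + 1.64 × 9.4% = 20.5160%
α = realised − required = 18.6540% − 20.5160% = -1.86%

-1.86%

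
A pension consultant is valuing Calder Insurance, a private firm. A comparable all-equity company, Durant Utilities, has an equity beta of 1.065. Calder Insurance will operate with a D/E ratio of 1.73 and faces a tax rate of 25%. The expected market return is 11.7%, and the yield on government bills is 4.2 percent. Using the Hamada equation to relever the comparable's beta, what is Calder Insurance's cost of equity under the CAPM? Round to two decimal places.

β_L = β_U × [1 + (1 − t)(D/E)] = 1.065 × [1 + (1 − 0.25) × 1.73]
    = 1.065 × [1 + 0.75 × 1.73] = 1.065 × 2.2975 = 2.4468
MRP = 11.7% − 4.2% = 7.50%
E(R) = R_f + β_L × MRP = 4.2% + 2.4468 × 7.5% = 22.55%

22.55%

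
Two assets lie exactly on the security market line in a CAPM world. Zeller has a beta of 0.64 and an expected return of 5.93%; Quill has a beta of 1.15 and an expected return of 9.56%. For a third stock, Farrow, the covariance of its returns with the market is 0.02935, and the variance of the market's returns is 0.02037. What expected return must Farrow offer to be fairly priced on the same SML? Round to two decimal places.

MRP = (9.56% − 5.93%) / (1.15 − 0.64) = 7.1176%
R_f = 5.93% − 0.64 × 7.1176% = 1.3747%
β_Farrow = Cov / Var(R_m) = 0.02935 / 0.02037 = 1.4408
E(R_Farrow) = R_f + β × MRP = 1.3747% + 1.4408 × 7.1176% = 11.63%

11.63%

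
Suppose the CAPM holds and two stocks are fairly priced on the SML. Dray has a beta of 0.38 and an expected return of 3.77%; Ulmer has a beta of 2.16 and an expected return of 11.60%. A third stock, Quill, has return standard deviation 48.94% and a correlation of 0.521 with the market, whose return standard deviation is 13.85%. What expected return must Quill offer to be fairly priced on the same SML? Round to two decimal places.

MRP = (11.60% − 3.77%) / (2.16 − 0.38) = 4.3989%
R_f = 3.77% − 0.38 × 4.3989% = 2.0984%
β_Quill = ρ·σ_i/σ_m = 0.521 × 48.94 / 13.85 = 1.8410
E(R_Quill) = R_f + β × MRP = 2.0984% + 1.8410 × 4.3989% = 10.20%

10.20%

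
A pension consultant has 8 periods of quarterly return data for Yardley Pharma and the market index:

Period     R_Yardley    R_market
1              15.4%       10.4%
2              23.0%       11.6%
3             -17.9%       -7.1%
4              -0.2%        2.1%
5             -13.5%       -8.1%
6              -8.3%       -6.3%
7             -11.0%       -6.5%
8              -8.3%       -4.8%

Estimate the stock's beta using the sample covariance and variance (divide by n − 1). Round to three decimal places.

1.753

Mean R_i = (15.4 + 23.0 − 17.9 − 0.2 − 13.5 − 8.3 − 11.0 − 8.3) / 8 = -2.6000%
Mean R_m = (10.4 + 11.6 − 7.1 + 2.1 − 8.1 − 6.3 − 6.5 − 4.8) / 8 = -1.0875%
Σ(R_i − R̄_i)(R_m − R̄_m) = 803.9900  ⇒  Cov = 803.9900 / 7 = 114.8557
Σ(R_m − R̄_m)² = 458.6688  ⇒  Var(R_m) = 458.6688 / 7 = 65.5241
β = Cov / Var(R_m) = 114.8557 / 65.5241 = 1.7529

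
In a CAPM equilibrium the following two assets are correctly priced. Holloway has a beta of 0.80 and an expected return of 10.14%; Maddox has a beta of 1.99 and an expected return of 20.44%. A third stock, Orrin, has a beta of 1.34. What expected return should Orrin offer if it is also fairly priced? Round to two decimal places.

MRP (SML slope) = (20.44% − 10.14%) / (1.99 − 0.80) = 10.30% / 1.19 = 8.6555%
R_f (intercept) = 10.14% − 0.80 × 8.6555% = 3.2156%
E(R_Orrin) = R_f + β × MRP = 3.2156% + 1.34 × 8.6555% = 14.81%

14.81%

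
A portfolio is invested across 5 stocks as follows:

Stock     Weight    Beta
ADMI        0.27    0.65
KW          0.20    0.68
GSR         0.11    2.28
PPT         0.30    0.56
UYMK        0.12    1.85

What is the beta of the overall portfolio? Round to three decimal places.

β_P = Σ w_i β_i = 0.27×0.65 + 0.20×0.68 + 0.11×2.28 + 0.30×0.56 + 0.12×1.85 = 0.9523

0.952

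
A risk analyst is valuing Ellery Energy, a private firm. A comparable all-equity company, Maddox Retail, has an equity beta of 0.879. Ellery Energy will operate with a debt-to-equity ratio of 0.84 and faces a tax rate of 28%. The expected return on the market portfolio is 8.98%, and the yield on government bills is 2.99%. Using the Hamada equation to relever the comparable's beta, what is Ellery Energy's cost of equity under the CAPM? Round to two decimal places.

β_L = β_U × [1 + (1 − t)(D/E)] = 0.879 × [1 + (1 − 0.28) × 0.84]
    = 0.879 × [1 + 0.72 × 0.84] = 0.879 × 1.6048 = 1.4106
MRP = 8.98% − 2.99% = 5.99%
E(R) = R_f + β_L × MRP = 2.99% + 1.4106 × 5.99% = 11.44%

11.44%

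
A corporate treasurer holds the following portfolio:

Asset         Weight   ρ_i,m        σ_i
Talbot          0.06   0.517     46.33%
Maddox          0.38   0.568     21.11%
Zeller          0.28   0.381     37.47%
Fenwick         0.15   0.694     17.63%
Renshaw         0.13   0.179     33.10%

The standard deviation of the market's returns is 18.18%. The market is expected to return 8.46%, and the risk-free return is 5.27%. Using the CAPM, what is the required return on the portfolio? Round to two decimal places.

β_Talbot = 0.517 × 46.33% / 18.18% = 1.3175
β_Maddox = 0.568 × 21.11% / 18.18% = 0.6595
β_Zeller = 0.381 × 37.47% / 18.18% = 0.7853
β_Fenwick = 0.694 × 17.63% / 18.18% = 0.6730
β_Renshaw = 0.179 × 33.10% / 18.18% = 0.3259
β_P = Σ w_i β_i = 0.06×1.3175 + 0.38×0.6595 + 0.28×0.7853 + 0.15×0.6730 + 0.13×0.3259 = 0.6929
MRP = 8.46% − 5.27% = 3.19%
E(R_P) = R_f + β_P × MRP = 5.27% + 0.6929 × 3.19% = 7.48%

7.48%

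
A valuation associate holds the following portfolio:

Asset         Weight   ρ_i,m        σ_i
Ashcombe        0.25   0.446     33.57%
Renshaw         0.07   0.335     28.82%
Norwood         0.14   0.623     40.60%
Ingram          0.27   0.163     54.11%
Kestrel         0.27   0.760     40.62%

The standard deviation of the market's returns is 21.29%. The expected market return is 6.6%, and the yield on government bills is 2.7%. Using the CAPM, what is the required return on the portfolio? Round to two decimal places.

β_Ashcombe = 0.446 × 33.57% / 21.29% = 0.7033
β_Renshaw = 0.335 × 28.82% / 21.29% = 0.4535
β_Norwood = 0.623 × 40.60% / 21.29% = 1.1881
β_Ingram = 0.163 × 54.11% / 21.29% = 0.4143
β_Kestrel = 0.760 × 40.62% / 21.29% = 1.4500
β_P = Σ w_i β_i = 0.25×0.7033 + 0.07×0.4535 + 0.14×1.1881 + 0.27×0.4143 + 0.27×1.4500 = 0.8773
MRP = 6.6% − 2.7% = 3.90%
E(R_P) = R_f + β_P × MRP = 2.7% + 0.8773 × 3.9% = 6.12%

6.12%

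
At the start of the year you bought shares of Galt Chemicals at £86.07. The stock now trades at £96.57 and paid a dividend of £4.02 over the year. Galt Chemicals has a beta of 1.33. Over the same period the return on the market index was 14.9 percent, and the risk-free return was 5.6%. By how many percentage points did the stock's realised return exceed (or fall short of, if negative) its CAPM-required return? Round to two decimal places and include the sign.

Realised HPR = (P1 + D1 − P0) / P0 = (96.57 + 4.02 − 86.07) / 86.07 = 14.52 / 86.07 = 16.8700%
MRP = 14.9% − 5.6% = 9.30%
CAPM required = R_f + β·MRP = 5.6% + 1.33 × 9.3% = 17.9690%
α = realised − required = 16.8700% − 17.9690% = -1.10%

-1.10%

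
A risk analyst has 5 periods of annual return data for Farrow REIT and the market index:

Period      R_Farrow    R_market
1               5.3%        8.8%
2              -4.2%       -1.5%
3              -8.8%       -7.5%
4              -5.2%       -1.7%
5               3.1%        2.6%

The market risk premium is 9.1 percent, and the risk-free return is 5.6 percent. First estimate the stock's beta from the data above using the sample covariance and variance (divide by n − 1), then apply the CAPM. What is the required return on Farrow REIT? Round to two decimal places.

Mean R_i = (5.3 − 4.2 − 8.8 − 5.2 + 3.1) / 5 = -1.9600%
Mean R_m = (8.8 − 1.5 − 7.5 − 1.7 + 2.6) / 5 = 0.1400%
Σ(R_i − R̄_i)(R_m − R̄_m) = 137.2120  ⇒  Cov = 137.2120 / 4 = 34.3030
Σ(R_m − R̄_m)² = 145.4920  ⇒  Var(R_m) = 145.4920 / 4 = 36.3730
β = Cov / Var(R_m) = 34.3030 / 36.3730 = 0.9431
E(R) = R_f + β × MRP = 5.6% + 0.9431 × 9.1% = 14.18%

14.18%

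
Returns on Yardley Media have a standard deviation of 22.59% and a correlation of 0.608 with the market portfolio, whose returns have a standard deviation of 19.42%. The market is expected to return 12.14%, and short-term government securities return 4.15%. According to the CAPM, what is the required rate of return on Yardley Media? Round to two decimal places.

β = ρ × σ_i / σ_m = 0.608 × 22.59% / 19.42% = 0.7072
MRP = 12.14% − 4.15% = 7.99%
E(R) = 4.15% + 0.7072 × 7.99% = 9.80%

9.80%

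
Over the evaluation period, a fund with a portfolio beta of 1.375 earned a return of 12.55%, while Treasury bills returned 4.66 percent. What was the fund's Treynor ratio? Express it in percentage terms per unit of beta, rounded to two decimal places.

Treynor = (R_P − R_f) / β_P = (12.55% − 4.66%) / 1.3750 = 7.89% / 1.3750 = 5.74%

5.74%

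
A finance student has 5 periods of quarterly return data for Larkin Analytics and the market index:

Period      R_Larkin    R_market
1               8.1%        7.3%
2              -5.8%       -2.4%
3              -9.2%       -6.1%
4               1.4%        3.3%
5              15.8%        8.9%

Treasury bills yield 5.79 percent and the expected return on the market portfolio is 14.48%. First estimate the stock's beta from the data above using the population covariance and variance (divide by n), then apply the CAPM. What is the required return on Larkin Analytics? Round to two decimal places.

19.28%

Mean R_i = (8.1 − 5.8 − 9.2 + 1.4 + 15.8) / 5 = 2.0600%
Mean R_m = (7.3 − 2.4 − 6.1 + 3.3 + 8.9) / 5 = 2.2000%
Σ(R_i − R̄_i)(R_m − R̄_m) = 251.7500  ⇒  Cov = 251.7500 / 5 = 50.3500
Σ(R_m − R̄_m)² = 162.1600  ⇒  Var(R_m) = 162.1600 / 5 = 32.4320
β = Cov / Var(R_m) = 50.3500 / 32.4320 = 1.5525
MRP = 14.48% − 5.79% = 8.69%
E(R) = R_f + β × MRP = 5.79% + 1.5525 × 8.69% = 19.28%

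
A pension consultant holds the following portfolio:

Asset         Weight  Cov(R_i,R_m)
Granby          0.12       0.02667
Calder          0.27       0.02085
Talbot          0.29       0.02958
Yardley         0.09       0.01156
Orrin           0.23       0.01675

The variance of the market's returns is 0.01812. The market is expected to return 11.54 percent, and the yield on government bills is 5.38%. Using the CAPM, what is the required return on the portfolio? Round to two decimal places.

β_Granby = 0.02667 / 0.01812 = 1.4719
β_Calder = 0.02085 / 0.01812 = 1.1507
β_Talbot = 0.02958 / 0.01812 = 1.6325
β_Yardley = 0.01156 / 0.01812 = 0.6380
β_Orrin = 0.01675 / 0.01812 = 0.9244
β_P = Σ w_i β_i = 0.12×1.4719 + 0.27×1.1507 + 0.29×1.6325 + 0.09×0.6380 + 0.23×0.9244 = 1.2308
MRP = 11.54% − 5.38% = 6.16%
E(R_P) = R_f + β_P × MRP = 5.38% + 1.2308 × 6.16% = 12.96%

12.96%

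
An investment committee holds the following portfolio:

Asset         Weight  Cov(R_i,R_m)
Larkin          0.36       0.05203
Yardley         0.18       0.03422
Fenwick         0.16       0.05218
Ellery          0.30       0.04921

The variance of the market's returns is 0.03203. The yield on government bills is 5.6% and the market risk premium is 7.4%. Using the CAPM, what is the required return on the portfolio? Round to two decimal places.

β_Larkin = 0.05203 / 0.03203 = 1.6244
β_Yardley = 0.03422 / 0.03203 = 1.0684
β_Fenwick = 0.05218 / 0.03203 = 1.6291
β_Ellery = 0.04921 / 0.03203 = 1.5364
β_P = Σ w_i β_i = 0.36×1.6244 + 0.18×1.0684 + 0.16×1.6291 + 0.30×1.5364 = 1.4987
E(R_P) = R_f + β_P × MRP = 5.6% + 1.4987 × 7.4% = 16.69%

16.69%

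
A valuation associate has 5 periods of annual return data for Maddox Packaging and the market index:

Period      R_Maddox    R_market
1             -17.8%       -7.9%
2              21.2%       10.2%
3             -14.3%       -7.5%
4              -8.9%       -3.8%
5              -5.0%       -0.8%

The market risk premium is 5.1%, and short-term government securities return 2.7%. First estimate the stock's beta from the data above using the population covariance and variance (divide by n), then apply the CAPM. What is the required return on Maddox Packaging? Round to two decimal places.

Mean R_i = (-17.8 + 21.2 − 14.3 − 8.9 − 5.0) / 5 = -4.9600%
Mean R_m = (-7.9 + 10.2 − 7.5 − 3.8 − 0.8) / 5 = -1.9600%
Σ(R_i − R̄_i)(R_m − R̄_m) = 453.3220  ⇒  Cov = 453.3220 / 5 = 90.6644
Σ(R_m − R̄_m)² = 218.5720  ⇒  Var(R_m) = 218.5720 / 5 = 43.7144
β = Cov / Var(R_m) = 90.6644 / 43.7144 = 2.0740
E(R) = R_f + β × MRP = 2.7% + 2.0740 × 5.1% = 13.28%

13.28%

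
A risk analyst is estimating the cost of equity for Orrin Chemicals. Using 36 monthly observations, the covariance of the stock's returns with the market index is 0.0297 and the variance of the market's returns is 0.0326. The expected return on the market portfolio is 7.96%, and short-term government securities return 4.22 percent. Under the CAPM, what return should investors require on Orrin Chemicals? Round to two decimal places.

7.63%

β = Cov(R_i, R_m) / Var(R_m) = 0.0297 / 0.0326 = 0.9110
MRP = 7.96% − 4.22% = 3.74%
E(R) = R_f + β × MRP = 4.22% + 0.9110 × 3.74% = 7.63%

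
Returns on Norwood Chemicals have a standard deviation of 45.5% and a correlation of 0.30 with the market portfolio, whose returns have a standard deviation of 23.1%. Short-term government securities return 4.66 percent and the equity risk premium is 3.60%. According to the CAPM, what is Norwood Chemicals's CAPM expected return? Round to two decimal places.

6.79%

β = ρ × σ_i / σ_m = 0.30 × 45.5% / 23.1% = 0.5909
E(R) = 4.66% + 0.5909 × 3.60% = 6.79%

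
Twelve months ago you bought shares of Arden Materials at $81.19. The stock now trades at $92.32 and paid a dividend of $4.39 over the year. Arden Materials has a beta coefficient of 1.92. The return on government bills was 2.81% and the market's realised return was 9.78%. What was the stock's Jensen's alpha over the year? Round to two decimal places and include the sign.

+2.92%

Realised HPR = (P1 + D1 − P0) / P0 = (92.32 + 4.39 − 81.19) / 81.19 = 15.52 / 81.19 = 19.1157%
MRP = 9.78% − 2.81% = 6.97%
CAPM required = R_f + β·MRP = 2.81% + 1.92 × 6.97% = 16.1924%
α = realised − required = 19.1157% − 16.1924% = +2.92%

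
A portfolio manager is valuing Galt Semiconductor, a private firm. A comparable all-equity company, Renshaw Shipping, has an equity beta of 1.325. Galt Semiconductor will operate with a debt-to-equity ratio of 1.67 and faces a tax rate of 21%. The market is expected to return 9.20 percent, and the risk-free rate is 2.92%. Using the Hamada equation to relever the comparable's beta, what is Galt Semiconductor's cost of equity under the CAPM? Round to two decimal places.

β_L = β_U × [1 + (1 − t)(D/E)] = 1.325 × [1 + (1 − 0.21) × 1.67]
    = 1.325 × [1 + 0.79 × 1.67] = 1.325 × 2.3193 = 3.0731
MRP = 9.20% − 2.92% = 6.28%
E(R) = R_f + β_L × MRP = 2.92% + 3.0731 × 6.28% = 22.22%

22.22%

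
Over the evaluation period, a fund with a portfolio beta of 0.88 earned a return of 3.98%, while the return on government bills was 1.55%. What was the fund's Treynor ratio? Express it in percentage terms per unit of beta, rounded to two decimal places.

Treynor = (R_P − R_f) / β_P = (3.98% − 1.55%) / 0.8800 = 2.43% / 0.8800 = 2.76%

2.76%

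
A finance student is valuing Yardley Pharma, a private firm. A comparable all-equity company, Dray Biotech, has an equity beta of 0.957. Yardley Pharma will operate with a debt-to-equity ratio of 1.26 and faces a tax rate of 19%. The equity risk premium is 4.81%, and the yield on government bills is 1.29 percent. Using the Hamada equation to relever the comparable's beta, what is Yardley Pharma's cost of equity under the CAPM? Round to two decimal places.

β_L = β_U × [1 + (1 − t)(D/E)] = 0.957 × [1 + (1 − 0.19) × 1.26]
    = 0.957 × [1 + 0.81 × 1.26] = 0.957 × 2.0206 = 1.9337
E(R) = R_f + β_L × MRP = 1.29% + 1.9337 × 4.81% = 10.59%

10.59%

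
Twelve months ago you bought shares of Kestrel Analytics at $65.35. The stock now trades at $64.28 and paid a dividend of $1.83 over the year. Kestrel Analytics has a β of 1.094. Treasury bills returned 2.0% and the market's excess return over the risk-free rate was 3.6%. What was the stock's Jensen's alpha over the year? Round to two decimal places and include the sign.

Realised HPR = (P1 + D1 − P0) / P0 = (64.28 + 1.83 − 65.35) / 65.35 = 0.76 / 65.35 = 1.1630%
CAPM required = R_f + β·MRP = 2.0% + 1.094 × 3.6% = 5.9384%
α = realised − required = 1.1630% − 5.9384% = -4.78%

-4.78%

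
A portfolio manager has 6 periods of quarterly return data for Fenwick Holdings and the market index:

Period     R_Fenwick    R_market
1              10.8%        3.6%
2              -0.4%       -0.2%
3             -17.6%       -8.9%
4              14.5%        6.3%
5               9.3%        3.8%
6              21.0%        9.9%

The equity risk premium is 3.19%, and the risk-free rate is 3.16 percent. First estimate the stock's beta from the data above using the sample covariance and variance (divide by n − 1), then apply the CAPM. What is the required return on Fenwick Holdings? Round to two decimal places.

Mean R_i = (10.8 − 0.4 − 17.6 + 14.5 + 9.3 + 21.0) / 6 = 6.2667%
Mean R_m = (3.6 − 0.2 − 8.9 + 6.3 + 3.8 + 9.9) / 6 = 2.4167%
Σ(R_i − R̄_i)(R_m − R̄_m) = 439.3233  ⇒  Cov = 439.3233 / 5 = 87.8647
Σ(R_m − R̄_m)² = 209.3083  ⇒  Var(R_m) = 209.3083 / 5 = 41.8617
β = Cov / Var(R_m) = 87.8647 / 41.8617 = 2.0989
E(R) = R_f + β × MRP = 3.16% + 2.0989 × 3.19% = 9.86%

9.86%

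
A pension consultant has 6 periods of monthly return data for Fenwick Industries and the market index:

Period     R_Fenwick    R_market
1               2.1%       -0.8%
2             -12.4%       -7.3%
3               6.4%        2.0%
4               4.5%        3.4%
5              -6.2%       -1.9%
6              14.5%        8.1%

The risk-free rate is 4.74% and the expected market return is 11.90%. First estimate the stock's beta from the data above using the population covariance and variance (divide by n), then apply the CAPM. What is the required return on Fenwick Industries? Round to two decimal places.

Mean R_i = (2.1 − 12.4 + 6.4 + 4.5 − 6.2 + 14.5) / 6 = 1.4833%
Mean R_m = (-0.8 − 7.3 + 2.0 + 3.4 − 1.9 + 8.1) / 6 = 0.5833%
Σ(R_i − R̄_i)(R_m − R̄_m) = 240.9783  ⇒  Cov = 240.9783 / 6 = 40.1631
Σ(R_m − R̄_m)² = 136.6683  ⇒  Var(R_m) = 136.6683 / 6 = 22.7781
β = Cov / Var(R_m) = 40.1631 / 22.7781 = 1.7632
MRP = 11.90% − 4.74% = 7.16%
E(R) = R_f + β × MRP = 4.74% + 1.7632 × 7.16% = 17.36%

17.36%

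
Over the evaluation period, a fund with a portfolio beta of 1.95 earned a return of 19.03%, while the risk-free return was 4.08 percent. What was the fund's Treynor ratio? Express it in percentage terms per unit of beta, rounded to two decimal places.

Treynor = (R_P − R_f) / β_P = (19.03% − 4.08%) / 1.9500 = 14.95% / 1.9500 = 7.67%

7.67%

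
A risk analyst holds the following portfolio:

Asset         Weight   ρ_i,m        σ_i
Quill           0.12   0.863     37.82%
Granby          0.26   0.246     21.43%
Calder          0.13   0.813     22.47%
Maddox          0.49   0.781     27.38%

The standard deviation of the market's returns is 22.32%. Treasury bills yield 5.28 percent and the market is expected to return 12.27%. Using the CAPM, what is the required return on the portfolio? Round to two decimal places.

10.96%

β_Quill = 0.863 × 37.82% / 22.32% = 1.4623
β_Granby = 0.246 × 21.43% / 22.32% = 0.2362
β_Calder = 0.813 × 22.47% / 22.32% = 0.8185
β_Maddox = 0.781 × 27.38% / 22.32% = 0.9581
β_P = Σ w_i β_i = 0.12×1.4623 + 0.26×0.2362 + 0.13×0.8185 + 0.49×0.9581 = 0.8128
MRP = 12.27% − 5.28% = 6.99%
E(R_P) = R_f + β_P × MRP = 5.28% + 0.8128 × 6.99% = 10.96%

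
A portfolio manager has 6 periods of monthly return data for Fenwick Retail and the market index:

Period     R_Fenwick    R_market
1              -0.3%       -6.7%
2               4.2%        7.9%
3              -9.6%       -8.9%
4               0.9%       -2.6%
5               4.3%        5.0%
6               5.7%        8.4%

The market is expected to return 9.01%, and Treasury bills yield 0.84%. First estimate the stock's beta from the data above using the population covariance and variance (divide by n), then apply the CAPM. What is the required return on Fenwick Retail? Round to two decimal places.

6.10%

Mean R_i = (-0.3 + 4.2 − 9.6 + 0.9 + 4.3 + 5.7) / 6 = 0.8667%
Mean R_m = (-6.7 + 7.9 − 8.9 − 2.6 + 5.0 + 8.4) / 6 = 0.5167%
Σ(R_i − R̄_i)(R_m − R̄_m) = 184.9833  ⇒  Cov = 184.9833 / 6 = 30.8306
Σ(R_m − R̄_m)² = 287.2283  ⇒  Var(R_m) = 287.2283 / 6 = 47.8714
β = Cov / Var(R_m) = 30.8306 / 47.8714 = 0.6440
MRP = 9.01% − 0.84% = 8.17%
E(R) = R_f + β × MRP = 0.84% + 0.6440 × 8.17% = 6.10%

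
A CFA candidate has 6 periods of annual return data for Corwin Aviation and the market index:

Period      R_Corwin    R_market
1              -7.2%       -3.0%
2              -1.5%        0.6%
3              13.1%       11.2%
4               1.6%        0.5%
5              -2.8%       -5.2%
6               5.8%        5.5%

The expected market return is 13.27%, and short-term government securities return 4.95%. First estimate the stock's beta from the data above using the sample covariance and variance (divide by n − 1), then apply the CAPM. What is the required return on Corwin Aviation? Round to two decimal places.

Mean R_i = (-7.2 − 1.5 + 13.1 + 1.6 − 2.8 + 5.8) / 6 = 1.5000%
Mean R_m = (-3.0 + 0.6 + 11.2 + 0.5 − 5.2 + 5.5) / 6 = 1.6000%
Σ(R_i − R̄_i)(R_m − R̄_m) = 200.2800  ⇒  Cov = 200.2800 / 5 = 40.0560
Σ(R_m − R̄_m)² = 176.9800  ⇒  Var(R_m) = 176.9800 / 5 = 35.3960
β = Cov / Var(R_m) = 40.0560 / 35.3960 = 1.1317
MRP = 13.27% − 4.95% = 8.32%
E(R) = R_f + β × MRP = 4.95% + 1.1317 × 8.32% = 14.37%

14.37%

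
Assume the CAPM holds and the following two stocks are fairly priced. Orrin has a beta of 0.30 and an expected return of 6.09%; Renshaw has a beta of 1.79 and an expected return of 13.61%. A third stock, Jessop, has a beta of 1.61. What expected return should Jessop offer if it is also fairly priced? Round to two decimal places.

12.70%

MRP (SML slope) = (13.61% − 6.09%) / (1.79 − 0.30) = 7.52% / 1.49 = 5.0470%
R_f (intercept) = 6.09% − 0.30 × 5.0470% = 4.5759%
E(R_Jessop) = R_f + β × MRP = 4.5759% + 1.61 × 5.0470% = 12.70%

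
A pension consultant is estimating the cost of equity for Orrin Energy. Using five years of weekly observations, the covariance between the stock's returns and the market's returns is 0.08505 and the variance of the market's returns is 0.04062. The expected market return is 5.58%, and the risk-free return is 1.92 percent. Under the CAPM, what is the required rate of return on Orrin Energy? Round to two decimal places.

β = Cov(R_i, R_m) / Var(R_m) = 0.08505 / 0.04062 = 2.0938
MRP = 5.58% − 1.92% = 3.66%
E(R) = R_f + β × MRP = 1.92% + 2.0938 × 3.66% = 9.58%

9.58%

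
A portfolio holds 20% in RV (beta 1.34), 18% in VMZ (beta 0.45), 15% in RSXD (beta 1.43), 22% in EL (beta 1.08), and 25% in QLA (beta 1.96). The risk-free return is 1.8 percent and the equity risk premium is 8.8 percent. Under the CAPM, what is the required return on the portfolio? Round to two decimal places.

β_P = Σ w_i β_i = 0.20×1.34 + 0.18×0.45 + 0.15×1.43 + 0.22×1.08 + 0.25×1.96 = 1.2911
E(R_P) = R_f + β_P × MRP = 1.8% + 1.2911 × 8.8% = 13.16%

13.16%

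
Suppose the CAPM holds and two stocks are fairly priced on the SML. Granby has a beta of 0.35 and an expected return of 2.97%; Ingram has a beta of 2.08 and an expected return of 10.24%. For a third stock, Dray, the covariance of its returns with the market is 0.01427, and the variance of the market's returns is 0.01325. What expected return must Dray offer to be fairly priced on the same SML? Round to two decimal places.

6.03%

MRP = (10.24% − 2.97%) / (2.08 − 0.35) = 4.2023%
R_f = 2.97% − 0.35 × 4.2023% = 1.4992%
β_Dray = Cov / Var(R_m) = 0.01427 / 0.01325 = 1.0770
E(R_Dray) = R_f + β × MRP = 1.4992% + 1.0770 × 4.2023% = 6.03%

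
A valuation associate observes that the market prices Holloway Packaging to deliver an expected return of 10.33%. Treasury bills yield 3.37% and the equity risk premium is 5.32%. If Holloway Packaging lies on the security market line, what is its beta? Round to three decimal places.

β = (E(R) − R_f) / MRP = (10.33% − 3.37%) / 5.32% = 6.96% / 5.32% = 1.308

1.308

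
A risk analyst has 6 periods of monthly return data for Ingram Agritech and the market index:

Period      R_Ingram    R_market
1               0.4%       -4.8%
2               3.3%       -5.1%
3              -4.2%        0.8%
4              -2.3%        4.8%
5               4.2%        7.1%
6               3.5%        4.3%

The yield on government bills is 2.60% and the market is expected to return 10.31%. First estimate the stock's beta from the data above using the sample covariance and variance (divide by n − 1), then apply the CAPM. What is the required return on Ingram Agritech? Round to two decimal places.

Mean R_i = (0.4 + 3.3 − 4.2 − 2.3 + 4.2 + 3.5) / 6 = 0.8167%
Mean R_m = (-4.8 − 5.1 + 0.8 + 4.8 + 7.1 + 4.3) / 6 = 1.1833%
Σ(R_i − R̄_i)(R_m − R̄_m) = 5.9217  ⇒  Cov = 5.9217 / 5 = 1.1843
Σ(R_m − R̄_m)² = 133.2283  ⇒  Var(R_m) = 133.2283 / 5 = 26.6457
β = Cov / Var(R_m) = 1.1843 / 26.6457 = 0.0444
MRP = 10.31% − 2.60% = 7.71%
E(R) = R_f + β × MRP = 2.60% + 0.0444 × 7.71% = 2.94%

2.94%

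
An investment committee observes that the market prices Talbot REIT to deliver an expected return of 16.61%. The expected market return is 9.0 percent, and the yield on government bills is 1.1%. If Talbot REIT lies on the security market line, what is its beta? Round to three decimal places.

MRP = 9.0% − 1.1% = 7.90%
β = (E(R) − R_f) / MRP = (16.61% − 1.1%) / 7.9% = 15.51% / 7.9% = 1.963

1.963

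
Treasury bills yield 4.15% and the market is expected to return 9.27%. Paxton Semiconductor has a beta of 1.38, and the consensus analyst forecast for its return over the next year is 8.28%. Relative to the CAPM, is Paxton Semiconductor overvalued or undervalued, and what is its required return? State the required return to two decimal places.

MRP = 9.27% − 4.15% = 5.12%
Required return = R_f + β·MRP = 4.15% + 1.38 × 5.12% = 11.22%
Forecast 8.28% < required 11.22% → the stock plots below the SML → overvalued.

Overvalued; required return 11.22%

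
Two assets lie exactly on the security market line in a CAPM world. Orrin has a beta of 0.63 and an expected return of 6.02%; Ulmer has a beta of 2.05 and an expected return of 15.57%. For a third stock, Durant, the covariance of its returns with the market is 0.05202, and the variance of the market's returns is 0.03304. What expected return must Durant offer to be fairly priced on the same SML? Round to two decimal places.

12.37%

MRP = (15.57% − 6.02%) / (2.05 − 0.63) = 6.7254%
R_f = 6.02% − 0.63 × 6.7254% = 1.7830%
β_Durant = Cov / Var(R_m) = 0.05202 / 0.03304 = 1.5745
E(R_Durant) = R_f + β × MRP = 1.7830% + 1.5745 × 6.7254% = 12.37%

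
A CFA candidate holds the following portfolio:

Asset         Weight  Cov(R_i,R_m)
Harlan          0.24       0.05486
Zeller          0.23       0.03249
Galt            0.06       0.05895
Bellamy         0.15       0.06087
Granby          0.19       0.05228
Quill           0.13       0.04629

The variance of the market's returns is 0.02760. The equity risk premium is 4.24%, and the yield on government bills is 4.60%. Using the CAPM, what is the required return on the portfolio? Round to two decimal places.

β_Harlan = 0.05486 / 0.02760 = 1.9877
β_Zeller = 0.03249 / 0.02760 = 1.1772
β_Galt = 0.05895 / 0.02760 = 2.1359
β_Bellamy = 0.06087 / 0.02760 = 2.2054
β_Granby = 0.05228 / 0.02760 = 1.8942
β_Quill = 0.04629 / 0.02760 = 1.6772
β_P = Σ w_i β_i = 0.24×1.9877 + 0.23×1.1772 + 0.06×2.1359 + 0.15×2.2054 + 0.19×1.8942 + 0.13×1.6772 = 1.7847
E(R_P) = R_f + β_P × MRP = 4.60% + 1.7847 × 4.24% = 12.17%

12.17%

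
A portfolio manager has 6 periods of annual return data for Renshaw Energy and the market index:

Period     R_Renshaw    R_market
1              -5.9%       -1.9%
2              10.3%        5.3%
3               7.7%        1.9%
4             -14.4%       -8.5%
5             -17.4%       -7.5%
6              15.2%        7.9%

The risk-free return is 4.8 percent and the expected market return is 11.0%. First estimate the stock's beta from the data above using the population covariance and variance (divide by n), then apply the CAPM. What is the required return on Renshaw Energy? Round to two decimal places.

17.24%

Mean R_i = (-5.9 + 10.3 + 7.7 − 14.4 − 17.4 + 15.2) / 6 = -0.7500%
Mean R_m = (-1.9 + 5.3 + 1.9 − 8.5 − 7.5 + 7.9) / 6 = -0.4667%
Σ(R_i − R̄_i)(R_m − R̄_m) = 451.3100  ⇒  Cov = 451.3100 / 6 = 75.2183
Σ(R_m − R̄_m)² = 224.9133  ⇒  Var(R_m) = 224.9133 / 6 = 37.4856
β = Cov / Var(R_m) = 75.2183 / 37.4856 = 2.0066
MRP = 11.0% − 4.8% = 6.20%
E(R) = R_f + β × MRP = 4.8% + 2.0066 × 6.2% = 17.24%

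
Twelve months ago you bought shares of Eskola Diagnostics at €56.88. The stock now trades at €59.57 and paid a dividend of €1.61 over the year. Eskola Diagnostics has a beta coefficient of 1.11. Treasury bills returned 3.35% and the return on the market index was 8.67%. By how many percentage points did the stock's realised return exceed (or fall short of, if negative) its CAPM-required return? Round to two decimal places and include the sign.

Realised HPR = (P1 + D1 − P0) / P0 = (59.57 + 1.61 − 56.88) / 56.88 = 4.30 / 56.88 = 7.5598%
MRP = 8.67% − 3.35% = 5.32%
CAPM required = R_f + β·MRP = 3.35% + 1.11 × 5.32% = 9.2552%
α = realised − required = 7.5598% − 9.2552% = -1.70%

-1.70%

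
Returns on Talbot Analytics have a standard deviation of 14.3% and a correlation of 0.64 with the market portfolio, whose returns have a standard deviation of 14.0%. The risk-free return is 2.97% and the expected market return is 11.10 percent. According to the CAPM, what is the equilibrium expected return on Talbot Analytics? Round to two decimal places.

β = ρ × σ_i / σ_m = 0.64 × 14.3% / 14.0% = 0.6537
MRP = 11.10% − 2.97% = 8.13%
E(R) = 2.97% + 0.6537 × 8.13% = 8.28%

8.28%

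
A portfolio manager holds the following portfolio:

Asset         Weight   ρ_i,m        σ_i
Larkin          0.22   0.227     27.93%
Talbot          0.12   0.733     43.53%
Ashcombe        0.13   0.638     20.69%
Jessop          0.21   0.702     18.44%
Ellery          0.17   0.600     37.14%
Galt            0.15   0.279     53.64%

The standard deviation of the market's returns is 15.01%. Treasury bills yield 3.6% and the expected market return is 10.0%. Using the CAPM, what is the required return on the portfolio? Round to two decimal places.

10.29%

β_Larkin = 0.227 × 27.93% / 15.01% = 0.4224
β_Talbot = 0.733 × 43.53% / 15.01% = 2.1257
β_Ashcombe = 0.638 × 20.69% / 15.01% = 0.8794
β_Jessop = 0.702 × 18.44% / 15.01% = 0.8624
β_Ellery = 0.600 × 37.14% / 15.01% = 1.4846
β_Galt = 0.279 × 53.64% / 15.01% = 0.9970
β_P = Σ w_i β_i = 0.22×0.4224 + 0.12×2.1257 + 0.13×0.8794 + 0.21×0.8624 + 0.17×1.4846 + 0.15×0.9970 = 1.0454
MRP = 10.0% − 3.6% = 6.40%
E(R_P) = R_f + β_P × MRP = 3.6% + 1.0454 × 6.4% = 10.29%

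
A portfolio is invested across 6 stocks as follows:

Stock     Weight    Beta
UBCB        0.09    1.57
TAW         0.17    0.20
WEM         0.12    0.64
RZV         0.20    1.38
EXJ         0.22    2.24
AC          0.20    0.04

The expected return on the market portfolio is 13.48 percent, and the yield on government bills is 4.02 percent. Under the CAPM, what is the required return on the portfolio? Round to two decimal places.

β_P = Σ w_i β_i = 0.09×1.57 + 0.17×0.20 + 0.12×0.64 + 0.20×1.38 + 0.22×2.24 + 0.20×0.04 = 1.0289
MRP = 13.48% − 4.02% = 9.46%
E(R_P) = R_f + β_P × MRP = 4.02% + 1.0289 × 9.46% = 13.75%

13.75%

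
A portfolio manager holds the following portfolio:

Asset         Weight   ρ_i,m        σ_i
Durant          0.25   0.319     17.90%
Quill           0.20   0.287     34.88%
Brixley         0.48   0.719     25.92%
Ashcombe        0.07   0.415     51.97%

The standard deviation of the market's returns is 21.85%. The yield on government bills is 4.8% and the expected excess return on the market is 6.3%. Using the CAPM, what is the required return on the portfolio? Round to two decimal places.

8.80%

β_Durant = 0.319 × 17.90% / 21.85% = 0.2613
β_Quill = 0.287 × 34.88% / 21.85% = 0.4581
β_Brixley = 0.719 × 25.92% / 21.85% = 0.8529
β_Ashcombe = 0.415 × 51.97% / 21.85% = 0.9871
β_P = Σ w_i β_i = 0.25×0.2613 + 0.20×0.4581 + 0.48×0.8529 + 0.07×0.9871 = 0.6354
E(R_P) = R_f + β_P × MRP = 4.8% + 0.6354 × 6.3% = 8.80%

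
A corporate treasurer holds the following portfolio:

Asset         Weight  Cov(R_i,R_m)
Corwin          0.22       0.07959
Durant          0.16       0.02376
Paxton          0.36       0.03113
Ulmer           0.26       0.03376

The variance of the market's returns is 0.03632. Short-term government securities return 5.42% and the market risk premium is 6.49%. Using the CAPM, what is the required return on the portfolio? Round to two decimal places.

β_Corwin = 0.07959 / 0.03632 = 2.1914
β_Durant = 0.02376 / 0.03632 = 0.6542
β_Paxton = 0.03113 / 0.03632 = 0.8571
β_Ulmer = 0.03376 / 0.03632 = 0.9295
β_P = Σ w_i β_i = 0.22×2.1914 + 0.16×0.6542 + 0.36×0.8571 + 0.26×0.9295 = 1.1370
E(R_P) = R_f + β_P × MRP = 5.42% + 1.1370 × 6.49% = 12.80%

12.80%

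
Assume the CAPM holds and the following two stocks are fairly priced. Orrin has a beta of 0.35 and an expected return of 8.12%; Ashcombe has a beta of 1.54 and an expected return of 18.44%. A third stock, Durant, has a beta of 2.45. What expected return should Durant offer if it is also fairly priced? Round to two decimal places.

26.33%

MRP (SML slope) = (18.44% − 8.12%) / (1.54 − 0.35) = 10.32% / 1.19 = 8.6723%
R_f (intercept) = 8.12% − 0.35 × 8.6723% = 5.0847%
E(R_Durant) = R_f + β × MRP = 5.0847% + 2.45 × 8.6723% = 26.33%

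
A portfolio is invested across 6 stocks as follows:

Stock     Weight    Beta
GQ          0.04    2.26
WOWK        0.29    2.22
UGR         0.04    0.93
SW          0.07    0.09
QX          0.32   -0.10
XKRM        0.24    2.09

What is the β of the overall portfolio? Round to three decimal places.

1.247

β_P = Σ w_i β_i = 0.04×2.26 + 0.29×2.22 + 0.04×0.93 + 0.07×0.09 + 0.32×-0.10 + 0.24×2.09 = 1.2473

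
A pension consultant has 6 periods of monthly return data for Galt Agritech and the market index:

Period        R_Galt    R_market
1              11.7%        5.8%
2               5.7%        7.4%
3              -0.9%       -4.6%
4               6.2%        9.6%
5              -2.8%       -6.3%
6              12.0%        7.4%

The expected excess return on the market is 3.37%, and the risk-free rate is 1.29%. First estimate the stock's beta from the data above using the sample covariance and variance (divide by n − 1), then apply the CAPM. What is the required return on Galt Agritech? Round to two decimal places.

3.85%

Mean R_i = (11.7 + 5.7 − 0.9 + 6.2 − 2.8 + 12.0) / 6 = 5.3167%
Mean R_m = (5.8 + 7.4 − 4.6 + 9.6 − 6.3 + 7.4) / 6 = 3.2167%
Σ(R_i − R̄_i)(R_m − R̄_m) = 177.5283  ⇒  Cov = 177.5283 / 5 = 35.5057
Σ(R_m − R̄_m)² = 234.0883  ⇒  Var(R_m) = 234.0883 / 5 = 46.8177
β = Cov / Var(R_m) = 35.5057 / 46.8177 = 0.7584
E(R) = R_f + β × MRP = 1.29% + 0.7584 × 3.37% = 3.85%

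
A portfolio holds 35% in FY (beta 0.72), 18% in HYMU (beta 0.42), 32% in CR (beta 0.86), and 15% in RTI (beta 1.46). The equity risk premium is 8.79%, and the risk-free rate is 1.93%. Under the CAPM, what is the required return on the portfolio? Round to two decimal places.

9.15%

β_P = Σ w_i β_i = 0.35×0.72 + 0.18×0.42 + 0.32×0.86 + 0.15×1.46 = 0.8218
E(R_P) = R_f + β_P × MRP = 1.93% + 0.8218 × 8.79% = 9.15%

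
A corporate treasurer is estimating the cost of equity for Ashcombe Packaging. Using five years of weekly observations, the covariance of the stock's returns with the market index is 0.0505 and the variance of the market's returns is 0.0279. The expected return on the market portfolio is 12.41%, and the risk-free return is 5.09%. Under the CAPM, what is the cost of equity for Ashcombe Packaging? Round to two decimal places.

18.34%

β = Cov(R_i, R_m) / Var(R_m) = 0.0505 / 0.0279 = 1.8100
MRP = 12.41% − 5.09% = 7.32%
E(R) = R_f + β × MRP = 5.09% + 1.8100 × 7.32% = 18.34%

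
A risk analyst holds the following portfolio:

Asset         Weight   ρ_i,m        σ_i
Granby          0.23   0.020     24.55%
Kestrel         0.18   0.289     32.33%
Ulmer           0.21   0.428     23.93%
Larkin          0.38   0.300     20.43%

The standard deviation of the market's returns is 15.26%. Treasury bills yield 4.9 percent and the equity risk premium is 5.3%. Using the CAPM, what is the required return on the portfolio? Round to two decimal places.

7.08%

β_Granby = 0.020 × 24.55% / 15.26% = 0.0322
β_Kestrel = 0.289 × 32.33% / 15.26% = 0.6123
β_Ulmer = 0.428 × 23.93% / 15.26% = 0.6712
β_Larkin = 0.300 × 20.43% / 15.26% = 0.4016
β_P = Σ w_i β_i = 0.23×0.0322 + 0.18×0.6123 + 0.21×0.6712 + 0.38×0.4016 = 0.4112
E(R_P) = R_f + β_P × MRP = 4.9% + 0.4112 × 5.3% = 7.08%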